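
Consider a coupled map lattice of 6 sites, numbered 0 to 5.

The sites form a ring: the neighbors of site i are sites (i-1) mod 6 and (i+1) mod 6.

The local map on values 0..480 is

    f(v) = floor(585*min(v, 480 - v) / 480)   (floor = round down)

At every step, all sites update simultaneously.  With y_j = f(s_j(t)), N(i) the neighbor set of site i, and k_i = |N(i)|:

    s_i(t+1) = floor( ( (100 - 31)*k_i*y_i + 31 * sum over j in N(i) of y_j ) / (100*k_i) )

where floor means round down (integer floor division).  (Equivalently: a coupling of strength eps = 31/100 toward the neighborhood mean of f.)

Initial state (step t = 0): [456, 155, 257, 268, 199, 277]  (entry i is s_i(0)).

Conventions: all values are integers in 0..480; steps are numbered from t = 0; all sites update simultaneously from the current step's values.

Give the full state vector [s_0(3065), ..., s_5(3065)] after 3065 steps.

Answer: [235, 235, 235, 235, 235, 235]
Key observation: The state at step 16, [287, 287, 287, 287, 287, 287], reappears at step 20: the system is in a cycle of period 4 from step 16 on.  Therefore the state at step 3065 equals the state at step 16 + ((3065 - 16) mod 4) = 17, which is [235, 235, 235, 235, 235, 235].

Derivation:
t=0: [456, 155, 257, 268, 199, 277]
t=1: [87, 176, 256, 257, 245, 212]
t=2: [146, 206, 263, 273, 279, 238]
t=3: [205, 241, 260, 252, 252, 265]
t=4: [257, 280, 272, 275, 274, 262]
t=5: [265, 248, 250, 249, 252, 263]
t=6: [265, 278, 280, 280, 275, 265]
t=7: [259, 248, 243, 243, 250, 259]
t=8: [271, 280, 287, 286, 279, 270]
t=9: [252, 243, 236, 237, 244, 253]
t=10: [278, 286, 287, 287, 285, 277]
t=11: [244, 237, 235, 235, 238, 245]
t=12: [287, 287, 286, 286, 288, 286]
t=13: [235, 235, 235, 235, 234, 235]
t=14: [286, 286, 286, 285, 285, 285]
t=15: [236, 236, 236, 236, 237, 236]
t=16: [287, 287, 287, 287, 287, 287]
t=17: [235, 235, 235, 235, 235, 235]
t=18: [286, 286, 286, 286, 286, 286]
t=19: [236, 236, 236, 236, 236, 236]
t=20: [287, 287, 287, 287, 287, 287]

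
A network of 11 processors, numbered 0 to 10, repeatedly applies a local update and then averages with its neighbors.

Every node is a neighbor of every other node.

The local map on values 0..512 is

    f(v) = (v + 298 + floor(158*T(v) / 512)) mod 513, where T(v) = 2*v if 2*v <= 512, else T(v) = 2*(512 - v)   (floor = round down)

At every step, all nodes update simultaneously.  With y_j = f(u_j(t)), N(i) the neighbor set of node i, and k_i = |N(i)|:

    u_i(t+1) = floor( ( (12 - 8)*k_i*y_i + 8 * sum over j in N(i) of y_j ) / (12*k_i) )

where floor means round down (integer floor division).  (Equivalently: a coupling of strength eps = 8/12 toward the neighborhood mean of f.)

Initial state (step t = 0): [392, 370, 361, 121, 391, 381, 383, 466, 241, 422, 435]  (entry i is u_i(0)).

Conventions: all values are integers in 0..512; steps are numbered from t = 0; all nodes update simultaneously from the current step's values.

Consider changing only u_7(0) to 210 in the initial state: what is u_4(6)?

Answer: u_4(6) = 203
Key observation: This trace re-runs the system from the modified initial state.

Derivation:
t=0: [392, 370, 361, 121, 391, 381, 383, 210, 241, 422, 435]
t=1: [253, 250, 250, 317, 253, 251, 252, 219, 232, 256, 257]
t=2: [189, 188, 188, 197, 189, 188, 189, 174, 180, 190, 190]
t=3: [88, 88, 88, 91, 88, 88, 88, 82, 84, 88, 88]
t=4: [439, 439, 439, 440, 439, 439, 439, 436, 437, 439, 439]
t=5: [268, 268, 268, 268, 268, 268, 268, 268, 268, 268, 268]
t=6: [203, 203, 203, 203, 203, 203, 203, 203, 203, 203, 203]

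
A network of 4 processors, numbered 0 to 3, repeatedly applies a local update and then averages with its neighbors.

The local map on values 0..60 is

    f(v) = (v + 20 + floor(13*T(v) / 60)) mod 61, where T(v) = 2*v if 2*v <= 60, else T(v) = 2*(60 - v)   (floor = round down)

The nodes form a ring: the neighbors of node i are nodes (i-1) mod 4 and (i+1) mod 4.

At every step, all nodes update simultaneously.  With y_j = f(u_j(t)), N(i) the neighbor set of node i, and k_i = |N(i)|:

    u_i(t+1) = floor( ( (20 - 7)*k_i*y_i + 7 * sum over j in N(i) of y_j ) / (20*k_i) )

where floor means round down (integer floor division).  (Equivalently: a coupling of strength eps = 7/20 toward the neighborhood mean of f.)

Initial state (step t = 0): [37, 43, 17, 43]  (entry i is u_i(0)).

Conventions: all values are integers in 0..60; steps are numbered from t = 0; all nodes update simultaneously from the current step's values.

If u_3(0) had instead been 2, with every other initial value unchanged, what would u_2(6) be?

Answer: u_2(6) = 9
Key observation: This trace re-runs the system from the modified initial state.

Derivation:
t=0: [37, 43, 17, 2]
t=1: [8, 14, 34, 22]
t=2: [36, 32, 18, 39]
t=3: [5, 10, 31, 13]
t=4: [30, 27, 13, 29]
t=5: [11, 44, 34, 7]
t=6: [29, 12, 9, 26]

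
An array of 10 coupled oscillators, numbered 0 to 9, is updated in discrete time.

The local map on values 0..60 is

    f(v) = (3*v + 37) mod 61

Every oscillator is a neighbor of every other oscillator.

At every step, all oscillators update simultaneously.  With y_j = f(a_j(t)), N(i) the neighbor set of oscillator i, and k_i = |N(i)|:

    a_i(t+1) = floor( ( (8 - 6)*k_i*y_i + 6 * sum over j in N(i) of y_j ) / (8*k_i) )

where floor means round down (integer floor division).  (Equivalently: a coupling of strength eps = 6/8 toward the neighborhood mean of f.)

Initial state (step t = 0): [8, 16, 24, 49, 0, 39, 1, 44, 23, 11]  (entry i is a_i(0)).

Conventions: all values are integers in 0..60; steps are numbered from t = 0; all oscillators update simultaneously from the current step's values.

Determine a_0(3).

Simulating step by step:
t=0: [8, 16, 24, 49, 0, 39, 1, 44, 23, 11]
t=1: [23, 27, 31, 23, 29, 28, 30, 31, 31, 25]
t=2: [31, 33, 25, 31, 24, 34, 24, 25, 25, 32]
t=3: [26, 27, 34, 26, 33, 28, 33, 34, 34, 27]

Answer: a_0(3) = 26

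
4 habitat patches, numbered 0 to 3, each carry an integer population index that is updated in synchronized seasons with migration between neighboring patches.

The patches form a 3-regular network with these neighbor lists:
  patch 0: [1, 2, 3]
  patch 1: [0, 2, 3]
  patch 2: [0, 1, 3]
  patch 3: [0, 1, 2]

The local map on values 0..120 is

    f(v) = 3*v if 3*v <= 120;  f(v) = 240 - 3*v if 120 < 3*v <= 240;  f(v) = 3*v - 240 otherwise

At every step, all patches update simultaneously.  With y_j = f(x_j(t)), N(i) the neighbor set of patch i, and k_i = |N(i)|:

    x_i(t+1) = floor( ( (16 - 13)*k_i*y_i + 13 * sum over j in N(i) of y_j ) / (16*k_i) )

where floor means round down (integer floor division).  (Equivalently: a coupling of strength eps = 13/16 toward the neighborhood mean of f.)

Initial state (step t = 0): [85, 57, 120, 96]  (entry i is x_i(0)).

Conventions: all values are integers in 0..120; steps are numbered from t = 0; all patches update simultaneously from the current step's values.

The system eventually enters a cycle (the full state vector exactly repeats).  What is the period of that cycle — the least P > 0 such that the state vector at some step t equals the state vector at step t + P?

Answer: 4
Key observation: The state at step 5, [51, 51, 51, 51], reappears at step 9 — and no state repeats earlier — so the cycle the system enters has period 4.

Derivation:
t=0: [85, 57, 120, 96]
t=1: [67, 62, 58, 64]
t=2: [52, 51, 50, 52]
t=3: [86, 86, 85, 86]
t=4: [17, 17, 17, 17]
t=5: [51, 51, 51, 51]
t=6: [87, 87, 87, 87]
t=7: [21, 21, 21, 21]
t=8: [63, 63, 63, 63]
t=9: [51, 51, 51, 51]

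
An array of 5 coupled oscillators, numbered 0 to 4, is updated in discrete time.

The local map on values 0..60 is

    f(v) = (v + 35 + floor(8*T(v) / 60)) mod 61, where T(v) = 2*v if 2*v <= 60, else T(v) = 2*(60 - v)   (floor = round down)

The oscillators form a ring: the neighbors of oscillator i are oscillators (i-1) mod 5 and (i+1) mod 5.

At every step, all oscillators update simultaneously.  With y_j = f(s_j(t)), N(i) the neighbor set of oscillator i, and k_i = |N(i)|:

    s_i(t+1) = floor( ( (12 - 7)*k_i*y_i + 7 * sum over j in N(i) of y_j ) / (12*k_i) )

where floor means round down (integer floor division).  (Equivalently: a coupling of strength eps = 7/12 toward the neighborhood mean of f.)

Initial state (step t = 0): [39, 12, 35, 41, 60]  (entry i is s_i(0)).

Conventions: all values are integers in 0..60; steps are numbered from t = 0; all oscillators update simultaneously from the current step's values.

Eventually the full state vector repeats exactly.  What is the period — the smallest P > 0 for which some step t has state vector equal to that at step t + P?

Answer: 19
Key observation: The state at step 15, [17, 17, 17, 17, 17], reappears at step 34 — and no state repeats earlier — so the cycle the system enters has period 19.

Derivation:
t=0: [39, 12, 35, 41, 60]
t=1: [32, 30, 26, 22, 25]
t=2: [10, 10, 6, 3, 6]
t=3: [45, 45, 42, 40, 42]
t=4: [22, 22, 20, 19, 20]
t=5: [18, 18, 42, 59, 42]
t=6: [46, 46, 34, 25, 34]
t=7: [20, 20, 14, 10, 14]
t=8: [57, 57, 52, 49, 52]
t=9: [30, 30, 28, 26, 28]
t=10: [11, 11, 9, 7, 9]
t=11: [47, 47, 45, 44, 45]
t=12: [23, 23, 23, 22, 23]
t=13: [3, 3, 2, 2, 2]
t=14: [37, 37, 37, 37, 37]
t=15: [17, 17, 17, 17, 17]
t=16: [56, 56, 56, 56, 56]
t=17: [31, 31, 31, 31, 31]
t=18: [12, 12, 12, 12, 12]
t=19: [50, 50, 50, 50, 50]
t=20: [26, 26, 26, 26, 26]
t=21: [6, 6, 6, 6, 6]
t=22: [42, 42, 42, 42, 42]
t=23: [20, 20, 20, 20, 20]
t=24: [60, 60, 60, 60, 60]
t=25: [34, 34, 34, 34, 34]
t=26: [14, 14, 14, 14, 14]
t=27: [52, 52, 52, 52, 52]
t=28: [28, 28, 28, 28, 28]
t=29: [9, 9, 9, 9, 9]
t=30: [46, 46, 46, 46, 46]
t=31: [23, 23, 23, 23, 23]
t=32: [3, 3, 3, 3, 3]
t=33: [38, 38, 38, 38, 38]
t=34: [17, 17, 17, 17, 17]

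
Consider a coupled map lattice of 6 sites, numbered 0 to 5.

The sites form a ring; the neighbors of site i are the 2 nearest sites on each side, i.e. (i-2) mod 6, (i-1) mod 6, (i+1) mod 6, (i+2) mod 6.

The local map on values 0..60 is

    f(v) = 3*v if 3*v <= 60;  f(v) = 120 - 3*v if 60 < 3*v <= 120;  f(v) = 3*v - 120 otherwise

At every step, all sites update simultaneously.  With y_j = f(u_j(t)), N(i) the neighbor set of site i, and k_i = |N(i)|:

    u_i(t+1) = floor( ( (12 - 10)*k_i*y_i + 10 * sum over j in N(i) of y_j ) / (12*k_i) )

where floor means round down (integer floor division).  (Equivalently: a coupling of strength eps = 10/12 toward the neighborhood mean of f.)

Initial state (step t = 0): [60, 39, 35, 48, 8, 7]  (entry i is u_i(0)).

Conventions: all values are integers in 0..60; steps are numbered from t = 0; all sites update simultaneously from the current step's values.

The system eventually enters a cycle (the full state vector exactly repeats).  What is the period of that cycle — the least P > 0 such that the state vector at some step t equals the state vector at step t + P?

Simulating step by step:
t=0: [60, 39, 35, 48, 8, 7]
t=1: [23, 25, 25, 17, 29, 26]
t=2: [42, 46, 45, 42, 44, 44]
t=3: [12, 11, 11, 12, 10, 10]
t=4: [32, 33, 33, 32, 33, 33]
t=5: [21, 22, 22, 21, 22, 22]
t=6: [54, 55, 55, 54, 55, 55]
t=7: [44, 43, 43, 44, 43, 43]
t=8: [9, 10, 10, 9, 10, 10]
t=9: [29, 28, 28, 29, 28, 28]
t=10: [35, 34, 34, 35, 34, 34]
t=11: [17, 16, 16, 17, 16, 16]
t=12: [48, 49, 49, 48, 49, 49]
t=13: [26, 25, 25, 26, 25, 25]
t=14: [44, 43, 43, 44, 43, 43]

Answer: 7
Key observation: The state at step 7, [44, 43, 43, 44, 43, 43], reappears at step 14 — and no state repeats earlier — so the cycle the system enters has period 7.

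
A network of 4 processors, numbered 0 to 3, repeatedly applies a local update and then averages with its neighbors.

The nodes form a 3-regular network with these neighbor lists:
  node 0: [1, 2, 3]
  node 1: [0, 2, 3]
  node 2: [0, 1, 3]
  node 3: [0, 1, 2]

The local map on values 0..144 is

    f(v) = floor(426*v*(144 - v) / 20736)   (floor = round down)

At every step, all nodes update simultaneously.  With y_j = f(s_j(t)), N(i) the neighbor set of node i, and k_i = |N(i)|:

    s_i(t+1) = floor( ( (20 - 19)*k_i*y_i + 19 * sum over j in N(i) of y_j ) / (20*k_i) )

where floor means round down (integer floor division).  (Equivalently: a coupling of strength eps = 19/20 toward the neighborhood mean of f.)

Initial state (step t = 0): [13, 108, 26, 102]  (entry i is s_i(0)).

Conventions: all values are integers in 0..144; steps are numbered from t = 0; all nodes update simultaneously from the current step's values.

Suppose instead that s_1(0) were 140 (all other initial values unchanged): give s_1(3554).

Simulating step by step:
t=0: [13, 140, 26, 102]
t=1: [53, 59, 45, 38]
t=2: [92, 91, 94, 96]
t=3: [96, 96, 96, 97]
t=4: [93, 93, 93, 93]
t=5: [97, 97, 97, 97]
t=6: [93, 93, 93, 93]

Answer: s_1(3554) = 93
Key observation: The state at step 4, [93, 93, 93, 93], reappears at step 6: the system is in a cycle of period 2 from step 4 on.  Therefore the state at step 3554 equals the state at step 4 + ((3554 - 4) mod 2) = 4, which is [93, 93, 93, 93].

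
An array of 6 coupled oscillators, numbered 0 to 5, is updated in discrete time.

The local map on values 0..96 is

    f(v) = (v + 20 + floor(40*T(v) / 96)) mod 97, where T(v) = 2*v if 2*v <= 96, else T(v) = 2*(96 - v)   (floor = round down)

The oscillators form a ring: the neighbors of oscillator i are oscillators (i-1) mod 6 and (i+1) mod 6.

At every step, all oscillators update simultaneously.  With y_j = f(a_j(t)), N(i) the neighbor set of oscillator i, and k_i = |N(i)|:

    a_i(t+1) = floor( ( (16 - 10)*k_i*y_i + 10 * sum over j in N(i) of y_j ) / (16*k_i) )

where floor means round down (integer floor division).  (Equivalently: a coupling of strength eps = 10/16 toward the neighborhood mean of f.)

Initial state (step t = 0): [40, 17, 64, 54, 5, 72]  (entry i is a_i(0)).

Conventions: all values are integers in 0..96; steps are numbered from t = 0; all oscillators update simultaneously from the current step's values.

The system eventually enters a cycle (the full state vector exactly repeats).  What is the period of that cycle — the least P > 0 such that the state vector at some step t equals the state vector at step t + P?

Simulating step by step:
t=0: [40, 17, 64, 54, 5, 72]
t=1: [55, 52, 24, 17, 19, 43]
t=2: [8, 27, 43, 56, 36, 21]
t=3: [52, 36, 25, 31, 54, 59]
t=4: [34, 56, 75, 52, 32, 11]
t=5: [47, 34, 12, 33, 45, 65]
t=6: [33, 46, 66, 44, 30, 9]
t=7: [43, 32, 8, 28, 40, 61]
t=8: [28, 40, 59, 66, 61, 34]
t=9: [81, 60, 37, 13, 34, 57]
t=10: [13, 37, 50, 68, 47, 35]
t=11: [69, 49, 35, 11, 34, 47]
t=12: [11, 34, 47, 66, 46, 33]
t=13: [65, 46, 33, 10, 32, 44]
t=14: [8, 31, 44, 63, 42, 29]
t=15: [59, 40, 28, 5, 26, 38]
t=16: [61, 60, 64, 54, 62, 58]
t=17: [12, 13, 12, 12, 12, 12]
t=18: [42, 42, 42, 42, 42, 42]
t=19: [0, 0, 0, 0, 0, 0]
t=20: [20, 20, 20, 20, 20, 20]
t=21: [56, 56, 56, 56, 56, 56]
t=22: [12, 12, 12, 12, 12, 12]
t=23: [42, 42, 42, 42, 42, 42]

Answer: 5
Key observation: The state at step 18, [42, 42, 42, 42, 42, 42], reappears at step 23 — and no state repeats earlier — so the cycle the system enters has period 5.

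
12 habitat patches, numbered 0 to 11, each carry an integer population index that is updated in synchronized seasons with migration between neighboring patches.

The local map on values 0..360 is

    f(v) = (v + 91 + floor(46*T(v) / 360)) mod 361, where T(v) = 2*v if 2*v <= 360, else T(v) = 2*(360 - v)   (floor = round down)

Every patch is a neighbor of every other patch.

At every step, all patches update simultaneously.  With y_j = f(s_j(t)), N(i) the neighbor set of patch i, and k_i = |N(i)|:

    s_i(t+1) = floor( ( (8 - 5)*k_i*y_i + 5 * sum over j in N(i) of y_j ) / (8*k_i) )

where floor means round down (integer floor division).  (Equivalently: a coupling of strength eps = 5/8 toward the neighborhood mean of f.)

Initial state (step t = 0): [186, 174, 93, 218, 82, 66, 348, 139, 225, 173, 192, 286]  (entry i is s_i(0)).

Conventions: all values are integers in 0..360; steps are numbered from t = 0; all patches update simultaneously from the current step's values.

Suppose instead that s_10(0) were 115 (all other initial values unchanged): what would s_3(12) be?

Answer: s_3(12) = 205
Key observation: This trace re-runs the system from the modified initial state.

Derivation:
t=0: [186, 174, 93, 218, 82, 66, 348, 139, 225, 173, 115, 286]
t=1: [262, 258, 226, 270, 221, 215, 186, 244, 271, 258, 235, 171]
t=2: [125, 124, 232, 127, 230, 229, 222, 121, 127, 124, 233, 217]
t=3: [282, 282, 316, 283, 316, 316, 314, 281, 283, 282, 317, 313]
t=4: [39, 39, 48, 40, 48, 48, 47, 39, 40, 39, 48, 47]
t=5: [143, 143, 147, 143, 147, 147, 146, 143, 143, 143, 147, 146]
t=6: [271, 271, 273, 271, 273, 273, 272, 271, 271, 271, 273, 272]
t=7: [23, 23, 24, 23, 24, 24, 23, 23, 23, 23, 24, 23]
t=8: [119, 119, 120, 119, 120, 120, 119, 119, 119, 119, 120, 119]
t=9: [240, 240, 240, 240, 240, 240, 240, 240, 240, 240, 240, 240]
t=10: [0, 0, 0, 0, 0, 0, 0, 0, 0, 0, 0, 0]
t=11: [91, 91, 91, 91, 91, 91, 91, 91, 91, 91, 91, 91]
t=12: [205, 205, 205, 205, 205, 205, 205, 205, 205, 205, 205, 205]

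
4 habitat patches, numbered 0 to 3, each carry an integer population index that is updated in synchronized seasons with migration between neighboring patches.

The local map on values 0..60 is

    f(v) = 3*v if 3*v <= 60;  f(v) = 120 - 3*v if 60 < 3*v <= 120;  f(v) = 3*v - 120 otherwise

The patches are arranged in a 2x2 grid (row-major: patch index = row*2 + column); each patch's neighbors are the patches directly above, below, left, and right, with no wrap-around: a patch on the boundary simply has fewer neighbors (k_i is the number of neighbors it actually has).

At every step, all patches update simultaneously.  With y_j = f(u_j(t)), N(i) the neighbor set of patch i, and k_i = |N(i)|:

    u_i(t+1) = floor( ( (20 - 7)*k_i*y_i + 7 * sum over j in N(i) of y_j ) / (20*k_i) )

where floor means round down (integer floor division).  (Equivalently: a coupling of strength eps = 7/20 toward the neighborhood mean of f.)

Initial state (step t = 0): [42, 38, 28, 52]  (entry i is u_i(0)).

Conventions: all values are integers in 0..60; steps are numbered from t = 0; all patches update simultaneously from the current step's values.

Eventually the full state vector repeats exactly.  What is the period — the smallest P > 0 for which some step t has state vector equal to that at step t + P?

Answer: 4
Key observation: The state at step 5, [9, 9, 9, 9], reappears at step 9 — and no state repeats earlier — so the cycle the system enters has period 4.

Derivation:
t=0: [42, 38, 28, 52]
t=1: [11, 11, 30, 30]
t=2: [32, 32, 30, 30]
t=3: [25, 25, 28, 28]
t=4: [43, 43, 37, 37]
t=5: [9, 9, 9, 9]
t=6: [27, 27, 27, 27]
t=7: [39, 39, 39, 39]
t=8: [3, 3, 3, 3]
t=9: [9, 9, 9, 9]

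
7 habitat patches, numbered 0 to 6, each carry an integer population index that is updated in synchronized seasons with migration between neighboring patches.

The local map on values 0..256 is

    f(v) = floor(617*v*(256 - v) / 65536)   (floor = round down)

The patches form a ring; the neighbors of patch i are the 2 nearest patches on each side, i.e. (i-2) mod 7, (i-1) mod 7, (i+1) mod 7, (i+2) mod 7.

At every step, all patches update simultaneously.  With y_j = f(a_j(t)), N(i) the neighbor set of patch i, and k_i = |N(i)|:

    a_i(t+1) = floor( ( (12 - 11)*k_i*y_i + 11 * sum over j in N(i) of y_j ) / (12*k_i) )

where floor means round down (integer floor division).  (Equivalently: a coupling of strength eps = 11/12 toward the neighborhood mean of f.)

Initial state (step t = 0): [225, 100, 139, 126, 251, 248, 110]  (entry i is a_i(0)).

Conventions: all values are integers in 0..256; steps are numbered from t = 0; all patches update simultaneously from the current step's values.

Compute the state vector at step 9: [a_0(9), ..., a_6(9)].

Answer: [150, 150, 150, 150, 150, 150, 150]

Derivation:
t=0: [225, 100, 139, 126, 251, 248, 110]
t=1: [112, 132, 98, 88, 110, 88, 67]
t=2: [140, 139, 148, 146, 136, 139, 146]
t=3: [151, 151, 152, 152, 151, 151, 152]
t=4: [148, 148, 148, 148, 148, 148, 148]
t=5: [150, 150, 150, 150, 150, 150, 150]
t=6: [149, 149, 149, 149, 149, 149, 149]
t=7: [150, 150, 150, 150, 150, 150, 150]
t=8: [149, 149, 149, 149, 149, 149, 149]
t=9: [150, 150, 150, 150, 150, 150, 150]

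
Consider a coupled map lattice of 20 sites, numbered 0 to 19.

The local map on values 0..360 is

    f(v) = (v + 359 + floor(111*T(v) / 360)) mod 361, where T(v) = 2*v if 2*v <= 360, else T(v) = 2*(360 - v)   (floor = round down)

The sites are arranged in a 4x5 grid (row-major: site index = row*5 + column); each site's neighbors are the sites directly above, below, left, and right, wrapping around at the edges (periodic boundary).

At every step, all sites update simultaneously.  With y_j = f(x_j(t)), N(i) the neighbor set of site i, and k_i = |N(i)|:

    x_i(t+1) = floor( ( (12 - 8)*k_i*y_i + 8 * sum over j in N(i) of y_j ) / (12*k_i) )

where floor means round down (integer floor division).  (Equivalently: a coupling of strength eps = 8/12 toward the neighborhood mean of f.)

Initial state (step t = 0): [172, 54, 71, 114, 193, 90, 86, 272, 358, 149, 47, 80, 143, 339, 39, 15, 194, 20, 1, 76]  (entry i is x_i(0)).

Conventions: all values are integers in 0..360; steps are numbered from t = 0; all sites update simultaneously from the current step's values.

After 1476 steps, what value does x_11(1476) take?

Simulating step by step:
t=0: [172, 54, 71, 114, 193, 90, 86, 272, 358, 149, 47, 80, 143, 339, 39, 15, 194, 20, 1, 76]
t=1: [182, 164, 140, 247, 233, 168, 158, 247, 301, 221, 83, 164, 214, 284, 150, 134, 142, 175, 233, 162]
t=2: [272, 253, 269, 300, 297, 252, 269, 290, 321, 293, 208, 240, 298, 307, 250, 222, 245, 270, 299, 265]
t=3: [319, 319, 325, 333, 329, 318, 320, 330, 336, 328, 307, 315, 328, 333, 319, 311, 313, 325, 330, 321]
t=4: [342, 341, 344, 346, 344, 341, 342, 345, 346, 344, 339, 340, 344, 345, 342, 339, 340, 343, 345, 343]
t=5: [350, 350, 351, 351, 351, 350, 350, 351, 351, 351, 349, 350, 351, 351, 350, 349, 350, 351, 351, 350]
t=6: [353, 354, 354, 354, 354, 353, 354, 354, 354, 354, 353, 353, 354, 354, 353, 353, 353, 354, 354, 353]
t=7: [355, 355, 355, 355, 355, 355, 355, 355, 355, 355, 355, 355, 355, 355, 355, 355, 355, 355, 355, 355]
t=8: [356, 356, 356, 356, 356, 356, 356, 356, 356, 356, 356, 356, 356, 356, 356, 356, 356, 356, 356, 356]
t=9: [356, 356, 356, 356, 356, 356, 356, 356, 356, 356, 356, 356, 356, 356, 356, 356, 356, 356, 356, 356]

Answer: x_11(1476) = 356
Key observation: The state at step 8, [356, 356, 356, 356, 356, 356, 356, 356, 356, 356, 356, 356, 356, 356, 356, 356, 356, 356, 356, 356], reappears at step 9: the system is in a cycle of period 1 from step 8 on.  Therefore the state at step 1476 equals the state at step 8 + ((1476 - 8) mod 1) = 8, which is [356, 356, 356, 356, 356, 356, 356, 356, 356, 356, 356, 356, 356, 356, 356, 356, 356, 356, 356, 356].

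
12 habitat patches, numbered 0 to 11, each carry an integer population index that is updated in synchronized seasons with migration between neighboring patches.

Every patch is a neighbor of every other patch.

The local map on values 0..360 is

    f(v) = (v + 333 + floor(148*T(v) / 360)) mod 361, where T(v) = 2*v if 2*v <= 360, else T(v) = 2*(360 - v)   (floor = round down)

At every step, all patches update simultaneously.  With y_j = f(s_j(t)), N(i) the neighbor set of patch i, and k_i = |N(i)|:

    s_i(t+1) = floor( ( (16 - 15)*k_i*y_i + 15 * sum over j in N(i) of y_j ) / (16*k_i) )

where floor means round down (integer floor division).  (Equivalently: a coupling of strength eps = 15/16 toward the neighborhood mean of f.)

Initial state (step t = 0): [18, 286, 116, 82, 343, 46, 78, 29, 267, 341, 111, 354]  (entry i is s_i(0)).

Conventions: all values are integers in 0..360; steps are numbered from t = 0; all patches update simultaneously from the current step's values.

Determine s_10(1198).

Answer: s_10(1198) = 325
Key observation: The state at step 4, [325, 325, 325, 325, 325, 325, 325, 325, 325, 325, 325, 325], reappears at step 5: the system is in a cycle of period 1 from step 4 on.  Therefore the state at step 1198 equals the state at step 4 + ((1198 - 4) mod 1) = 4, which is [325, 325, 325, 325, 325, 325, 325, 325, 325, 325, 325, 325].

Derivation:
t=0: [18, 286, 116, 82, 343, 46, 78, 29, 267, 341, 111, 354]
t=1: [195, 188, 191, 192, 188, 194, 192, 194, 188, 188, 191, 188]
t=2: [301, 301, 301, 301, 301, 301, 301, 301, 301, 301, 301, 301]
t=3: [321, 321, 321, 321, 321, 321, 321, 321, 321, 321, 321, 321]
t=4: [325, 325, 325, 325, 325, 325, 325, 325, 325, 325, 325, 325]
t=5: [325, 325, 325, 325, 325, 325, 325, 325, 325, 325, 325, 325]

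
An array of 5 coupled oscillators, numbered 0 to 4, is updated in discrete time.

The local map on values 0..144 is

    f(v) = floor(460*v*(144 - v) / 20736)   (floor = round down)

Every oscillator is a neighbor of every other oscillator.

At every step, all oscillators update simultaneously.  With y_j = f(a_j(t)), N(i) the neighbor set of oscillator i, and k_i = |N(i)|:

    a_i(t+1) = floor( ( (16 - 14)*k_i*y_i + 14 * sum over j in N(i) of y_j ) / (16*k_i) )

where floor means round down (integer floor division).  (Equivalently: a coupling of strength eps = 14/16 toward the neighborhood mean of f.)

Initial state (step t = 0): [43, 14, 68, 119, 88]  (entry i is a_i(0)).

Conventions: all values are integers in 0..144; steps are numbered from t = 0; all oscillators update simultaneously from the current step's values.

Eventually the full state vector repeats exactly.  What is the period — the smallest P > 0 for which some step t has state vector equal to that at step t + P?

Answer: 2
Key observation: The state at step 6, [114, 114, 114, 114, 114], reappears at step 8 — and no state repeats earlier — so the cycle the system enters has period 2.

Derivation:
t=0: [43, 14, 68, 119, 88]
t=1: [83, 89, 82, 86, 82]
t=2: [110, 111, 110, 110, 110]
t=3: [81, 81, 81, 81, 81]
t=4: [113, 113, 113, 113, 113]
t=5: [77, 77, 77, 77, 77]
t=6: [114, 114, 114, 114, 114]
t=7: [75, 75, 75, 75, 75]
t=8: [114, 114, 114, 114, 114]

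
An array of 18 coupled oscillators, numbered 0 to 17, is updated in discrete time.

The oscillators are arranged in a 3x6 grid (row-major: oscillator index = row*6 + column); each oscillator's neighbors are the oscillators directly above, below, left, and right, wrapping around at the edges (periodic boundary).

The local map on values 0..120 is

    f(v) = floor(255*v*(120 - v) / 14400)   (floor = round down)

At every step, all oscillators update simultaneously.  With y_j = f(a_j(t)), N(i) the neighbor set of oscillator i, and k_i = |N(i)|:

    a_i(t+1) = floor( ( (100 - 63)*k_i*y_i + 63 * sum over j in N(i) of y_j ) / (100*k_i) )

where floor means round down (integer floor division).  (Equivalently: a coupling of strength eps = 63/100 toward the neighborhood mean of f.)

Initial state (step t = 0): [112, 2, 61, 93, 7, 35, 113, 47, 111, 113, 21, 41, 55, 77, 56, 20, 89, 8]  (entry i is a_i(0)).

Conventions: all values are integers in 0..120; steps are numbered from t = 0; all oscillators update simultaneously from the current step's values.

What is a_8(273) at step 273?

Answer: a_8(273) = 63
Key observation: The state at step 4, [63, 63, 63, 63, 63, 63, 63, 63, 63, 63, 63, 63, 63, 63, 63, 63, 63, 63], reappears at step 5: the system is in a cycle of period 1 from step 4 on.  Therefore the state at step 273 equals the state at step 4 + ((273 - 4) mod 1) = 4, which is [63, 63, 63, 63, 63, 63, 63, 63, 63, 63, 63, 63, 63, 63, 63, 63, 63, 63].

Derivation:
t=0: [112, 2, 61, 93, 7, 35, 113, 47, 111, 113, 21, 41, 55, 77, 56, 20, 89, 8]
t=1: [26, 32, 43, 36, 33, 35, 35, 36, 37, 25, 34, 39, 39, 51, 50, 39, 33, 40]
t=2: [48, 52, 55, 51, 50, 51, 51, 53, 53, 49, 49, 53, 53, 57, 58, 52, 51, 54]
t=3: [61, 62, 62, 61, 61, 61, 61, 62, 62, 61, 61, 62, 62, 62, 62, 62, 61, 62]
t=4: [63, 63, 63, 63, 63, 63, 63, 63, 63, 63, 63, 63, 63, 63, 63, 63, 63, 63]
t=5: [63, 63, 63, 63, 63, 63, 63, 63, 63, 63, 63, 63, 63, 63, 63, 63, 63, 63]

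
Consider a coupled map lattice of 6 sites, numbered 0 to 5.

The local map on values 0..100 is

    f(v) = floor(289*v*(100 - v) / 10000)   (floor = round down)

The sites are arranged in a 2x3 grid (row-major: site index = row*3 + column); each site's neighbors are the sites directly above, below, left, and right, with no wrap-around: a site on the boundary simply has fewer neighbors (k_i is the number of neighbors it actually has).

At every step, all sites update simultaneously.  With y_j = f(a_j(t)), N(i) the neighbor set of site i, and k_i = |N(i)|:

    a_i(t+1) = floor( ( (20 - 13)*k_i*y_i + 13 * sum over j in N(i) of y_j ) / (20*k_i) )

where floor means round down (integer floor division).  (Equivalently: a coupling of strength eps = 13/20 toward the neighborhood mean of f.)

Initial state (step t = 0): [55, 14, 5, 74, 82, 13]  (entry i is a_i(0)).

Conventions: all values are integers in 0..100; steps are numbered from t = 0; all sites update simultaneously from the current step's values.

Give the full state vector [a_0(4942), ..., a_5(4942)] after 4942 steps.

Simulating step by step:
t=0: [55, 14, 5, 74, 82, 13]
t=1: [53, 39, 26, 55, 40, 29]
t=2: [70, 66, 60, 70, 67, 60]
t=3: [61, 64, 67, 60, 63, 67]
t=4: [67, 66, 63, 68, 66, 64]
t=5: [63, 64, 65, 62, 64, 65]
t=6: [67, 66, 65, 67, 66, 65]
t=7: [63, 64, 64, 63, 64, 64]
t=8: [66, 66, 66, 66, 66, 66]
t=9: [64, 64, 64, 64, 64, 64]
t=10: [66, 66, 66, 66, 66, 66]

Answer: [66, 66, 66, 66, 66, 66]
Key observation: The state at step 8, [66, 66, 66, 66, 66, 66], reappears at step 10: the system is in a cycle of period 2 from step 8 on.  Therefore the state at step 4942 equals the state at step 8 + ((4942 - 8) mod 2) = 8, which is [66, 66, 66, 66, 66, 66].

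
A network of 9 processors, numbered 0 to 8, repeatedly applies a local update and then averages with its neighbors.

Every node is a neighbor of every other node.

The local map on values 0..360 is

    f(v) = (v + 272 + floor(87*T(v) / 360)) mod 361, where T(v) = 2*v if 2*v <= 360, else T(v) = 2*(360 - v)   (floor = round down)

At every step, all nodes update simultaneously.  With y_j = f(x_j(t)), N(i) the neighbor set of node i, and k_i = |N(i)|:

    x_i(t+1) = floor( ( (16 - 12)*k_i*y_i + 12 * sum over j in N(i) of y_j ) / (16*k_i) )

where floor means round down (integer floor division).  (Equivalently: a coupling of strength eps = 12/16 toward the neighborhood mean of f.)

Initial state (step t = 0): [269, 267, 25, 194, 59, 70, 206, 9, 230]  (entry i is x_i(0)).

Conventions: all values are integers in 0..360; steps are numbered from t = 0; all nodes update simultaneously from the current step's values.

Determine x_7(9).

Answer: x_7(9) = 152

Derivation:
t=0: [269, 267, 25, 194, 59, 70, 206, 9, 230]
t=1: [221, 221, 234, 215, 242, 188, 216, 231, 218]
t=2: [198, 198, 199, 198, 200, 196, 198, 199, 198]
t=3: [187, 187, 187, 187, 187, 186, 187, 187, 187]
t=4: [181, 181, 181, 181, 181, 181, 181, 181, 181]
t=5: [178, 178, 178, 178, 178, 178, 178, 178, 178]
t=6: [175, 175, 175, 175, 175, 175, 175, 175, 175]
t=7: [170, 170, 170, 170, 170, 170, 170, 170, 170]
t=8: [163, 163, 163, 163, 163, 163, 163, 163, 163]
t=9: [152, 152, 152, 152, 152, 152, 152, 152, 152]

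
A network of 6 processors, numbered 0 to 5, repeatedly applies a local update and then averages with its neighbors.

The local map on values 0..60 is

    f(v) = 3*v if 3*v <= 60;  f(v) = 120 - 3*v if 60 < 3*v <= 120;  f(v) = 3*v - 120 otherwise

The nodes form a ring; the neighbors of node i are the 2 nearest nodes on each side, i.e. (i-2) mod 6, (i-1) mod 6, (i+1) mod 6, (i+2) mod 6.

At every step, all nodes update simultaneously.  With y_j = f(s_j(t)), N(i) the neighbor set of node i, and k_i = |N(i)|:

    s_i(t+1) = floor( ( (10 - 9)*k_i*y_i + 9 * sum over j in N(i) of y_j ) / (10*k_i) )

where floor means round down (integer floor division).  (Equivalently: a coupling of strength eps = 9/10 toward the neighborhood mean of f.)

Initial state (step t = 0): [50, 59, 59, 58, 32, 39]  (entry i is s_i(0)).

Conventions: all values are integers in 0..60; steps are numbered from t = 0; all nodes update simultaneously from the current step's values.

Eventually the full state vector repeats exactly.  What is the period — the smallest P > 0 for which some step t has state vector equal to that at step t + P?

Answer: 7
Key observation: The state at step 6, [15, 16, 18, 15, 16, 18], reappears at step 13 — and no state repeats earlier — so the cycle the system enters has period 7.

Derivation:
t=0: [50, 59, 59, 58, 32, 39]
t=1: [34, 38, 42, 37, 34, 37]
t=2: [10, 10, 12, 9, 11, 12]
t=3: [33, 32, 30, 33, 32, 30]
t=4: [26, 25, 23, 26, 25, 23]
t=5: [47, 46, 44, 47, 46, 44]
t=6: [15, 16, 18, 15, 16, 18]
t=7: [50, 49, 47, 50, 49, 47]
t=8: [24, 25, 27, 24, 25, 27]
t=9: [42, 43, 45, 42, 43, 45]
t=10: [11, 10, 8, 11, 10, 8]
t=11: [27, 28, 30, 27, 28, 30]
t=12: [33, 34, 36, 33, 34, 36]
t=13: [15, 16, 18, 15, 16, 18]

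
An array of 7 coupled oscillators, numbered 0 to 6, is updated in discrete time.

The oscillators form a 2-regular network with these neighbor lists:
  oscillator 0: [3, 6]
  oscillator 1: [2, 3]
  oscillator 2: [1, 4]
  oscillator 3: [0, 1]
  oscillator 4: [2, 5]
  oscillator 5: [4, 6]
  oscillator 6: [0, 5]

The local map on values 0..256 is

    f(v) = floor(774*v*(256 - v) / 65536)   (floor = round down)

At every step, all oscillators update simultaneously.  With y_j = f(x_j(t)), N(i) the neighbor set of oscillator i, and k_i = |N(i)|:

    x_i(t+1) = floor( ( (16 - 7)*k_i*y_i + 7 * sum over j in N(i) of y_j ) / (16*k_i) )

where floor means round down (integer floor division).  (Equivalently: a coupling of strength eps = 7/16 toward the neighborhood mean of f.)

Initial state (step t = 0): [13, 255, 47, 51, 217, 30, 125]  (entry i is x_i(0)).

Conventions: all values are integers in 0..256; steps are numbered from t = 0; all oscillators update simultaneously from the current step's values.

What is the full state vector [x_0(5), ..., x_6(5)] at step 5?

Simulating step by step:
t=0: [13, 255, 47, 51, 217, 30, 125]
t=1: [89, 53, 87, 77, 98, 108, 134]
t=2: [176, 144, 164, 157, 181, 187, 187]
t=3: [166, 185, 176, 180, 162, 153, 155]
t=4: [174, 158, 166, 162, 177, 184, 182]
t=5: [168, 180, 174, 177, 165, 158, 160]

Answer: [168, 180, 174, 177, 165, 158, 160]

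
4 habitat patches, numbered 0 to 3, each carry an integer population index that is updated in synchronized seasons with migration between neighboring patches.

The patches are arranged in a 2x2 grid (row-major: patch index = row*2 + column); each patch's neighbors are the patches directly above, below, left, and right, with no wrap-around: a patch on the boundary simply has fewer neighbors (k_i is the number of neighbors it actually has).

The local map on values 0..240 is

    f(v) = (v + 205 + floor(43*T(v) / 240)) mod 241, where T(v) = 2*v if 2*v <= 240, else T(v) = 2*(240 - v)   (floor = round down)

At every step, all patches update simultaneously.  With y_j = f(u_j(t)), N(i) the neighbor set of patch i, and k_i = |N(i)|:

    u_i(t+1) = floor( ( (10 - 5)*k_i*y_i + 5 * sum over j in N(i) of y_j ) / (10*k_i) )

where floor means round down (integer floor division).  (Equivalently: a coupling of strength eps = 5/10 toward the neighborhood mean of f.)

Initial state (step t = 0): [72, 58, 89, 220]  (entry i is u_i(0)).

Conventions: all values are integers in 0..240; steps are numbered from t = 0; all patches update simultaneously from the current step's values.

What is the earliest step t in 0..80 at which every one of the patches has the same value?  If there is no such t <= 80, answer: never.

Simulating step by step:
t=0: [72, 58, 89, 220]  (not all equal)
t=1: [62, 84, 105, 127]  (not all equal)
t=2: [70, 83, 97, 111]  (not all equal)
t=3: [72, 81, 90, 99]  (not all equal)
t=4: [70, 76, 82, 89]  (not all equal)
t=5: [65, 69, 73, 77]  (not all equal)
t=6: [56, 58, 61, 64]  (not all equal)
t=7: [42, 43, 45, 47]  (not all equal)
t=8: [22, 23, 24, 25]  (not all equal)
t=9: [235, 236, 236, 237]  (not all equal)
t=10: [200, 201, 201, 201]  (not all equal)
t=11: [178, 178, 178, 178]  (all equal)

Answer: 11
Key observation: Synchronization is absorbing here: once all patches are equal they stay equal, and step 11 is the first all-equal step.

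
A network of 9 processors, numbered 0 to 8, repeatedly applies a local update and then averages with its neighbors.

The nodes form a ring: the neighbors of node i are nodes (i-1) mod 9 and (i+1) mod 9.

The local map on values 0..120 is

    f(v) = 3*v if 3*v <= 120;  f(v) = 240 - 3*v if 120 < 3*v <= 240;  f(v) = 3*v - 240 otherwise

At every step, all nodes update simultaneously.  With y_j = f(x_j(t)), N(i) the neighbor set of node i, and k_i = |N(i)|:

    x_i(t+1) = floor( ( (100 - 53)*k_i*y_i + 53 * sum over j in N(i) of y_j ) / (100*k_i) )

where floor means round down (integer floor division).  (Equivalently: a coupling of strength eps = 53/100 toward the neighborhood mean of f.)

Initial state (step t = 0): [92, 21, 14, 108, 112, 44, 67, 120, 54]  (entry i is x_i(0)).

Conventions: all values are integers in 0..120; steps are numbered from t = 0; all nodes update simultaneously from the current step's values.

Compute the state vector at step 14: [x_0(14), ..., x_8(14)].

Simulating step by step:
t=0: [92, 21, 14, 108, 112, 44, 67, 120, 54]
t=1: [54, 50, 58, 76, 96, 86, 78, 87, 78]
t=2: [62, 80, 58, 35, 30, 22, 13, 13, 29]
t=3: [48, 31, 58, 90, 87, 65, 46, 51, 65]
t=4: [81, 86, 63, 37, 29, 53, 82, 79, 69]
t=5: [14, 22, 58, 88, 91, 62, 25, 11, 17]
t=6: [50, 59, 54, 37, 36, 54, 58, 48, 43]
t=7: [88, 74, 82, 101, 100, 82, 77, 92, 101]
t=8: [32, 16, 24, 47, 46, 21, 15, 36, 45]
t=9: [85, 67, 72, 92, 90, 68, 66, 90, 103]
t=10: [35, 28, 31, 31, 33, 36, 37, 43, 44]
t=11: [100, 91, 90, 94, 99, 106, 110, 110, 108]
t=12: [59, 39, 33, 42, 58, 75, 86, 88, 79]
t=13: [61, 97, 107, 97, 65, 29, 18, 16, 24]
t=14: [59, 60, 65, 57, 57, 67, 61, 55, 61]

Answer: [59, 60, 65, 57, 57, 67, 61, 55, 61]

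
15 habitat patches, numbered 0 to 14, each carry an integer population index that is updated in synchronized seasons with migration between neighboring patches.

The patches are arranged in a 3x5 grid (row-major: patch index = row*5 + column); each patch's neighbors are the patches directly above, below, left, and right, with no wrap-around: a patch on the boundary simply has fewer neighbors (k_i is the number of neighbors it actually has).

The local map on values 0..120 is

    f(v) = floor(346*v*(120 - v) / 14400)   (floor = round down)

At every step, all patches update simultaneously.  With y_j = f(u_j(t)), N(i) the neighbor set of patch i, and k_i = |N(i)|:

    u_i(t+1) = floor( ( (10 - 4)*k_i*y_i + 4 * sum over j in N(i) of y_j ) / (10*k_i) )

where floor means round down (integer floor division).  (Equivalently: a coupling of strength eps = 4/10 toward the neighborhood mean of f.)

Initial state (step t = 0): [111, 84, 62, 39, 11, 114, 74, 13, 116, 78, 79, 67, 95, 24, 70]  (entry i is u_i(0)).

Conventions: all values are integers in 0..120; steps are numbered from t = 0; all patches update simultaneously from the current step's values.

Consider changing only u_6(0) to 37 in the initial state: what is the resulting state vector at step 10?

Answer: [79, 79, 79, 80, 80, 79, 79, 79, 80, 80, 79, 79, 79, 80, 80]
Key observation: This trace re-runs the system from the modified initial state.

Derivation:
t=0: [111, 84, 62, 39, 11, 114, 37, 13, 116, 78, 79, 67, 95, 24, 70]
t=1: [32, 67, 75, 61, 47, 32, 64, 42, 30, 63, 66, 78, 57, 53, 77]
t=2: [70, 82, 81, 81, 83, 71, 82, 78, 71, 81, 80, 81, 83, 81, 81]
t=3: [81, 75, 75, 75, 73, 81, 75, 77, 80, 75, 77, 74, 74, 75, 75]
t=4: [76, 80, 80, 80, 81, 76, 80, 79, 77, 80, 78, 80, 80, 80, 81]
t=5: [79, 76, 76, 76, 75, 79, 76, 76, 77, 76, 78, 76, 76, 76, 75]
t=6: [77, 79, 80, 80, 80, 77, 79, 79, 79, 80, 78, 79, 80, 80, 80]
t=7: [78, 77, 76, 76, 76, 78, 77, 76, 76, 76, 78, 77, 76, 76, 76]
t=8: [78, 79, 79, 80, 80, 78, 79, 79, 80, 80, 78, 79, 79, 80, 80]
t=9: [77, 77, 76, 76, 76, 77, 77, 76, 76, 76, 77, 77, 76, 76, 76]
t=10: [79, 79, 79, 80, 80, 79, 79, 79, 80, 80, 79, 79, 79, 80, 80]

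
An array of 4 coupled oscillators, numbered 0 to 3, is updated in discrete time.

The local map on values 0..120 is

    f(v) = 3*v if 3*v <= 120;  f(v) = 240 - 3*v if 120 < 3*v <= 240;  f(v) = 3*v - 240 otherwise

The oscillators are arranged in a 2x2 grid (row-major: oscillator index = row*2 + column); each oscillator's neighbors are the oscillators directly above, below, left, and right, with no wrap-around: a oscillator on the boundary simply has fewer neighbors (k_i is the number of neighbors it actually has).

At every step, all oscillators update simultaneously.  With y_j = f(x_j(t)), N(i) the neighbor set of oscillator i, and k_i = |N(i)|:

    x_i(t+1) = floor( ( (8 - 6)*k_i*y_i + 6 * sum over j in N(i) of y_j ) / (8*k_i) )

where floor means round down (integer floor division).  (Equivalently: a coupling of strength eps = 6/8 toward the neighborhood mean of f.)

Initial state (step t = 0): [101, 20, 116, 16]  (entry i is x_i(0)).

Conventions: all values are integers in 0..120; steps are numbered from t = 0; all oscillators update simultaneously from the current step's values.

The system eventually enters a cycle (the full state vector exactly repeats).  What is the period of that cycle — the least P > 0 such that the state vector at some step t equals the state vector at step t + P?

Simulating step by step:
t=0: [101, 20, 116, 16]
t=1: [78, 56, 68, 75]
t=2: [42, 25, 16, 44]
t=3: [74, 102, 95, 73]
t=4: [46, 31, 25, 46]
t=5: [88, 99, 95, 88]
t=6: [44, 32, 29, 44]
t=7: [95, 105, 102, 95]
t=8: [64, 52, 50, 64]
t=9: [77, 57, 58, 77]
t=10: [52, 24, 23, 52]
t=11: [73, 81, 80, 73]
t=12: [6, 16, 15, 6]
t=13: [39, 25, 24, 39]
t=14: [84, 106, 105, 84]
t=15: [60, 28, 27, 60]
t=16: [76, 66, 65, 76]
t=17: [35, 19, 20, 35]
t=18: [70, 93, 93, 70]
t=19: [36, 32, 32, 36]
t=20: [99, 105, 105, 99]
t=21: [70, 61, 61, 70]
t=22: [50, 36, 36, 50]
t=23: [103, 94, 94, 103]
t=24: [48, 62, 62, 48]
t=25: [64, 85, 85, 64]
t=26: [23, 39, 39, 23]
t=27: [105, 81, 81, 105]
t=28: [21, 57, 57, 21]
t=29: [67, 64, 64, 67]
t=30: [45, 41, 41, 45]
t=31: [114, 108, 108, 114]
t=32: [88, 97, 97, 88]
t=33: [44, 30, 30, 44]
t=34: [94, 103, 103, 94]
t=35: [62, 48, 48, 62]
t=36: [85, 64, 64, 85]
t=37: [39, 23, 23, 39]
t=38: [81, 105, 105, 81]
t=39: [57, 21, 21, 57]
t=40: [64, 67, 67, 64]
t=41: [41, 45, 45, 41]
t=42: [108, 114, 114, 108]
t=43: [97, 88, 88, 97]
t=44: [30, 44, 44, 30]
t=45: [103, 94, 94, 103]

Answer: 22
Key observation: The state at step 23, [103, 94, 94, 103], reappears at step 45 — and no state repeats earlier — so the cycle the system enters has period 22.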